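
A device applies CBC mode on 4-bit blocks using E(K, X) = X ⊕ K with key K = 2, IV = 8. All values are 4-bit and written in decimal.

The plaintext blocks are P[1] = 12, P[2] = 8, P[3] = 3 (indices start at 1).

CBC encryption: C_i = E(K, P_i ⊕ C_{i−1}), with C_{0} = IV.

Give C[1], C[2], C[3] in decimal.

C[1] = 6, C[2] = 12, C[3] = 13

C[1]: P[1] ⊕ 8 = 4; E(K, 4) = 6.
C[2]: P[2] ⊕ 6 = 14; E(K, 14) = 12.
C[3]: P[3] ⊕ 12 = 15; E(K, 15) = 13.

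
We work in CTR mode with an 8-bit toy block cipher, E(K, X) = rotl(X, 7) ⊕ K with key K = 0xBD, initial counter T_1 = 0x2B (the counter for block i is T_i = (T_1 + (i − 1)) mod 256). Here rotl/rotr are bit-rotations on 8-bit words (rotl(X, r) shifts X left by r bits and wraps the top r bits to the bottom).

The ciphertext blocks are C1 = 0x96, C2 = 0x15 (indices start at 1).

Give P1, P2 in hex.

P1 = 0xBE, P2 = 0xBE

CTR decryption: S_i = E(K, T_i) where T_i is the counter for block i; P_i = C_i ⊕ S_i.
P1: T = 0x2B, S = E(K, T) = 0x28; 0x96 ⊕ 0x28 = 0xBE.
P2: T = 0x2C, S = E(K, T) = 0xAB; 0x15 ⊕ 0xAB = 0xBE.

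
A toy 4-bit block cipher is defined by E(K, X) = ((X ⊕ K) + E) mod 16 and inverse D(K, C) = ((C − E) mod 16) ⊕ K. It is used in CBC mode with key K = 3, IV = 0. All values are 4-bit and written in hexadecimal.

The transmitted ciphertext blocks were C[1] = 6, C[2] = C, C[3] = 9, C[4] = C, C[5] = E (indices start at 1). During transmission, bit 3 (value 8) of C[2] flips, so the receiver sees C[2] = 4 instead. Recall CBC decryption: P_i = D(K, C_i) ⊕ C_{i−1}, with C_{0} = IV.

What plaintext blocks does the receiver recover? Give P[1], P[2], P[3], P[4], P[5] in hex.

P[1] = B, P[2] = 3, P[3] = C, P[4] = 4, P[5] = F

Only C[2] changed, to 4. In CBC, a change in C_i garbles P_i and flips the same bit in P_{i+1}. Decrypting the received ciphertext:
P[1]: D(K, 6) = B; B ⊕ 0 = B.
P[2]: D(K, 4) = 5; 5 ⊕ 6 = 3.
P[3]: D(K, 9) = 8; 8 ⊕ 4 = C.
P[4]: D(K, C) = D; D ⊕ 9 = 4.
P[5]: D(K, E) = 3; 3 ⊕ C = F.
Blocks that differ from the original plaintext: P[2], P[3].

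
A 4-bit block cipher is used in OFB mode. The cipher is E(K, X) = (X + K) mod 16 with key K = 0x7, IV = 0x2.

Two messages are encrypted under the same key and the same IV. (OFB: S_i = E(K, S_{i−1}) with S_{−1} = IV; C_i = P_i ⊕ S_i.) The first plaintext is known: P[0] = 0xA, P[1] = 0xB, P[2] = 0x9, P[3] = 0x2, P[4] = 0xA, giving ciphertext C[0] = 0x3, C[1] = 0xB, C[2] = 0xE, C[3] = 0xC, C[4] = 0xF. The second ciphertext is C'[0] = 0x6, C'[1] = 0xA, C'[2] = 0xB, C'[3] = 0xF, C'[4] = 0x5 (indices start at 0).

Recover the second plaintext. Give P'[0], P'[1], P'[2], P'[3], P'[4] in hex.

P'[0] = 0xF, P'[1] = 0xA, P'[2] = 0xC, P'[3] = 0x1, P'[4] = 0x0

In OFB with a reused IV, both messages share the same keystream S_i, so C_i ⊕ C'_i = P_i ⊕ P'_i and thus P'_i = P_i ⊕ C_i ⊕ C'_i.
P'[0]: 0xA ⊕ 0x3 ⊕ 0x6 = 0xF.
P'[1]: 0xB ⊕ 0xB ⊕ 0xA = 0xA.
P'[2]: 0x9 ⊕ 0xE ⊕ 0xB = 0xC.
P'[3]: 0x2 ⊕ 0xC ⊕ 0xF = 0x1.
P'[4]: 0xA ⊕ 0xF ⊕ 0x5 = 0x0.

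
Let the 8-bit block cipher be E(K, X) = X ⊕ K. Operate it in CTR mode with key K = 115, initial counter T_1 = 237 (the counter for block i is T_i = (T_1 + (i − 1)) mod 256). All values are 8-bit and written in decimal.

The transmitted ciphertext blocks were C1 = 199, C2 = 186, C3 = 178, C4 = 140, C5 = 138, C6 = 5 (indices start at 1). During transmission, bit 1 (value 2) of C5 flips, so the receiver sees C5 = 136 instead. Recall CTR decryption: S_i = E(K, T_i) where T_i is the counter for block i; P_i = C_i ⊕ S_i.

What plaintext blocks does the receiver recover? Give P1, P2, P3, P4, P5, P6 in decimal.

P1 = 89, P2 = 39, P3 = 46, P4 = 15, P5 = 10, P6 = 132

Only C5 changed, to 136. In CTR, a change in C_i flips the same bit in P_i only; the keystream is unaffected. Decrypting the received ciphertext:
P1: T = 237, S = E(K, T) = 158; 199 ⊕ 158 = 89.
P2: T = 238, S = E(K, T) = 157; 186 ⊕ 157 = 39.
P3: T = 239, S = E(K, T) = 156; 178 ⊕ 156 = 46.
P4: T = 240, S = E(K, T) = 131; 140 ⊕ 131 = 15.
P5: T = 241, S = E(K, T) = 130; 136 ⊕ 130 = 10.
P6: T = 242, S = E(K, T) = 129; 5 ⊕ 129 = 132.
Blocks that differ from the original plaintext: P5.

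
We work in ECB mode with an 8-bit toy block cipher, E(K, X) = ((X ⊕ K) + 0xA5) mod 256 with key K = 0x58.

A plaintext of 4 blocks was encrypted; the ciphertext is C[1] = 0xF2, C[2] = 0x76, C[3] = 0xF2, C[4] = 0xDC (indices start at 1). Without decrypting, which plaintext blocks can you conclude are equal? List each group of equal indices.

P[1] = P[3]

ECB encrypts each block independently with the same key, so equal ciphertext blocks imply equal plaintext blocks.
C[1] = C[3] = 0xF2, so P[1] = P[3].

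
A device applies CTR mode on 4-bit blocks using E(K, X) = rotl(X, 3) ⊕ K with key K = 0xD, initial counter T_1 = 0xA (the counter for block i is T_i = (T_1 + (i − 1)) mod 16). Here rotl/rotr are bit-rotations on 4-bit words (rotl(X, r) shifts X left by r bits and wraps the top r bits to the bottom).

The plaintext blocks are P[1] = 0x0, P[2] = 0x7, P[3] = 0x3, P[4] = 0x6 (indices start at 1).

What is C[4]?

CTR encryption: S_i = E(K, T_i) where T_i is the counter for block i; C_i = P_i ⊕ S_i.
C[1]: T = 0xA, S = E(K, T) = 0x8; 0x0 ⊕ 0x8 = 0x8.
C[2]: T = 0xB, S = E(K, T) = 0x0; 0x7 ⊕ 0x0 = 0x7.
C[3]: T = 0xC, S = E(K, T) = 0xB; 0x3 ⊕ 0xB = 0x8.
C[4]: T = 0xD, S = E(K, T) = 0x3; 0x6 ⊕ 0x3 = 0x5.

C[4] = 0x5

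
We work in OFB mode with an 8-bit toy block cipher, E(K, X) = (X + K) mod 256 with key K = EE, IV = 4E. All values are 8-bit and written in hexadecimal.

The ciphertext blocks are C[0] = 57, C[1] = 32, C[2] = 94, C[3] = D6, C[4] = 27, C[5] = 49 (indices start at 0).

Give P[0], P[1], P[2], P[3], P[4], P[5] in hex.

P[0] = 6B, P[1] = 18, P[2] = 8C, P[3] = D0, P[4] = D3, P[5] = AB

OFB decryption: S_i = E(K, S_{i−1}) with S_{−1} = IV; P_i = C_i ⊕ S_i.
P[0]: S = E(K, 4E) = 3C; 57 ⊕ 3C = 6B.
P[1]: S = E(K, 3C) = 2A; 32 ⊕ 2A = 18.
P[2]: S = E(K, 2A) = 18; 94 ⊕ 18 = 8C.
P[3]: S = E(K, 18) = 06; D6 ⊕ 06 = D0.
P[4]: S = E(K, 06) = F4; 27 ⊕ F4 = D3.
P[5]: S = E(K, F4) = E2; 49 ⊕ E2 = AB.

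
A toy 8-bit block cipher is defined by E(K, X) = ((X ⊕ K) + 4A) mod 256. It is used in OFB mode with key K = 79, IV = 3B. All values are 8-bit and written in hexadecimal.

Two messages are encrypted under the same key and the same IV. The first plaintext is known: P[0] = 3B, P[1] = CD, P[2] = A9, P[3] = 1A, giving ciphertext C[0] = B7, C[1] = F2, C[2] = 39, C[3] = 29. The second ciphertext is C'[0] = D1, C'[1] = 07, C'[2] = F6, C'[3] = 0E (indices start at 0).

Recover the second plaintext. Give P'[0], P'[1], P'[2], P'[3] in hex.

In OFB with a reused IV, both messages share the same keystream S_i, so C_i ⊕ C'_i = P_i ⊕ P'_i and thus P'_i = P_i ⊕ C_i ⊕ C'_i.
P'[0]: 3B ⊕ B7 ⊕ D1 = 5D.
P'[1]: CD ⊕ F2 ⊕ 07 = 38.
P'[2]: A9 ⊕ 39 ⊕ F6 = 66.
P'[3]: 1A ⊕ 29 ⊕ 0E = 3D.

P'[0] = 5D, P'[1] = 38, P'[2] = 66, P'[3] = 3D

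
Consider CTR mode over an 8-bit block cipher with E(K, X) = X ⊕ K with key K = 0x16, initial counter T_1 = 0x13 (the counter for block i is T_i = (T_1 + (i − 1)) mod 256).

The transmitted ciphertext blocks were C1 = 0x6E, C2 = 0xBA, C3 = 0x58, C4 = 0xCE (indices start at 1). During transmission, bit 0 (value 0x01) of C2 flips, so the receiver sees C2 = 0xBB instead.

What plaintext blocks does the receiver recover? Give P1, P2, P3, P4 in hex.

P1 = 0x6B, P2 = 0xB9, P3 = 0x5B, P4 = 0xCE

CTR decryption: S_i = E(K, T_i) where T_i is the counter for block i; P_i = C_i ⊕ S_i.
Only C2 changed, to 0xBB. In CTR, a change in C_i flips the same bit in P_i only; the keystream is unaffected. Decrypting the received ciphertext:
P1: T = 0x13, S = E(K, T) = 0x05; 0x6E ⊕ 0x05 = 0x6B.
P2: T = 0x14, S = E(K, T) = 0x02; 0xBB ⊕ 0x02 = 0xB9.
P3: T = 0x15, S = E(K, T) = 0x03; 0x58 ⊕ 0x03 = 0x5B.
P4: T = 0x16, S = E(K, T) = 0x00; 0xCE ⊕ 0x00 = 0xCE.
Blocks that differ from the original plaintext: P2.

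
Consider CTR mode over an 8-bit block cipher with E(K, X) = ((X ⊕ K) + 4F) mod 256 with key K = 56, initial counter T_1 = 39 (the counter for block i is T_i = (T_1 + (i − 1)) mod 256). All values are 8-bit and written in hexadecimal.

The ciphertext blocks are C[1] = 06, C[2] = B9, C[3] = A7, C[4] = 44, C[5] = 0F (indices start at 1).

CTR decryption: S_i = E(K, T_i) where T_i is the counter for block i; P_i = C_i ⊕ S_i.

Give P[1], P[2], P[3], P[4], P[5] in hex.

P[1]: T = 39, S = E(K, T) = BE; 06 ⊕ BE = B8.
P[2]: T = 3A, S = E(K, T) = BB; B9 ⊕ BB = 02.
P[3]: T = 3B, S = E(K, T) = BC; A7 ⊕ BC = 1B.
P[4]: T = 3C, S = E(K, T) = B9; 44 ⊕ B9 = FD.
P[5]: T = 3D, S = E(K, T) = BA; 0F ⊕ BA = B5.

P[1] = B8, P[2] = 02, P[3] = 1B, P[4] = FD, P[5] = B5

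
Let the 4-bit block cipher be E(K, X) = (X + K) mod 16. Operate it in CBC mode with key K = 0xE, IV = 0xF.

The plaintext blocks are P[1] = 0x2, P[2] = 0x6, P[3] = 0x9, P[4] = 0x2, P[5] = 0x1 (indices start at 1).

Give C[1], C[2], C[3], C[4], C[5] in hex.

CBC encryption: C_i = E(K, P_i ⊕ C_{i−1}), with C_{0} = IV.
C[1]: P[1] ⊕ 0xF = 0xD; E(K, 0xD) = 0xB.
C[2]: P[2] ⊕ 0xB = 0xD; E(K, 0xD) = 0xB.
C[3]: P[3] ⊕ 0xB = 0x2; E(K, 0x2) = 0x0.
C[4]: P[4] ⊕ 0x0 = 0x2; E(K, 0x2) = 0x0.
C[5]: P[5] ⊕ 0x0 = 0x1; E(K, 0x1) = 0xF.

C[1] = 0xB, C[2] = 0xB, C[3] = 0x0, C[4] = 0x0, C[5] = 0xF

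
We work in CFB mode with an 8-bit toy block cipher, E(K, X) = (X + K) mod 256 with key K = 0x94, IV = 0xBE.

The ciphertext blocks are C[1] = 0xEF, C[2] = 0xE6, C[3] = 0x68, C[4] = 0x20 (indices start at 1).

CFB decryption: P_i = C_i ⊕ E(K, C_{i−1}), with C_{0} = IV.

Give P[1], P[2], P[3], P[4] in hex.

P[1]: E(K, 0xBE) = 0x52; 0xEF ⊕ 0x52 = 0xBD.
P[2]: E(K, 0xEF) = 0x83; 0xE6 ⊕ 0x83 = 0x65.
P[3]: E(K, 0xE6) = 0x7A; 0x68 ⊕ 0x7A = 0x12.
P[4]: E(K, 0x68) = 0xFC; 0x20 ⊕ 0xFC = 0xDC.

P[1] = 0xBD, P[2] = 0x65, P[3] = 0x12, P[4] = 0xDC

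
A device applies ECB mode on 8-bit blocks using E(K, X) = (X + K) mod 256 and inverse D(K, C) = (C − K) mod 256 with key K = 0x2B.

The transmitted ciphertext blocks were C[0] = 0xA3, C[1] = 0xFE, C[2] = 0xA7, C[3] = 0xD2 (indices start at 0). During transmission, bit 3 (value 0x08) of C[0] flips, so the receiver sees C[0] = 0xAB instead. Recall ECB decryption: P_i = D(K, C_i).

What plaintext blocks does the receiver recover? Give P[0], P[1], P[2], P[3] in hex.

Only C[0] changed, to 0xAB. In ECB, a change in C_i affects only P_i. Decrypting the received ciphertext:
P[0]: D(K, 0xAB) = 0x80.
P[1]: D(K, 0xFE) = 0xD3.
P[2]: D(K, 0xA7) = 0x7C.
P[3]: D(K, 0xD2) = 0xA7.
Blocks that differ from the original plaintext: P[0].

P[0] = 0x80, P[1] = 0xD3, P[2] = 0x7C, P[3] = 0xA7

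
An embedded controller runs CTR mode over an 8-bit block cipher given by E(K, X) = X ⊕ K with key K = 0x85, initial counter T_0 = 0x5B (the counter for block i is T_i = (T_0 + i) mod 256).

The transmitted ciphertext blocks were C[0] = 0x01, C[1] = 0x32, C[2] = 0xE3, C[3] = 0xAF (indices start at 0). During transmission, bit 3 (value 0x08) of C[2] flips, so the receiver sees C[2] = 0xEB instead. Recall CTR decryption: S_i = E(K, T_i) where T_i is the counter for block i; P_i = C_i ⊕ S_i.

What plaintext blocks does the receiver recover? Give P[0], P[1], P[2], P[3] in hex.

P[0] = 0xDF, P[1] = 0xEB, P[2] = 0x33, P[3] = 0x74

Only C[2] changed, to 0xEB. In CTR, a change in C_i flips the same bit in P_i only; the keystream is unaffected. Decrypting the received ciphertext:
P[0]: T = 0x5B, S = E(K, T) = 0xDE; 0x01 ⊕ 0xDE = 0xDF.
P[1]: T = 0x5C, S = E(K, T) = 0xD9; 0x32 ⊕ 0xD9 = 0xEB.
P[2]: T = 0x5D, S = E(K, T) = 0xD8; 0xEB ⊕ 0xD8 = 0x33.
P[3]: T = 0x5E, S = E(K, T) = 0xDB; 0xAF ⊕ 0xDB = 0x74.
Blocks that differ from the original plaintext: P[2].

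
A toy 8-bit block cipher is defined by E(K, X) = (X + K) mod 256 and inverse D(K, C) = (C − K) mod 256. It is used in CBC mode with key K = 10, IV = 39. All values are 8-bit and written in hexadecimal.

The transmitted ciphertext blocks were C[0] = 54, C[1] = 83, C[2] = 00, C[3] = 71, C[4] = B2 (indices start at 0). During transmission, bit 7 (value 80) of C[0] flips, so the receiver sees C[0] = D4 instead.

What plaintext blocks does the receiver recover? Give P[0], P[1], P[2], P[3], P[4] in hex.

CBC decryption: P_i = D(K, C_i) ⊕ C_{i−1}, with C_{−1} = IV.
Only C[0] changed, to D4. In CBC, a change in C_i garbles P_i and flips the same bit in P_{i+1}. Decrypting the received ciphertext:
P[0]: D(K, D4) = C4; C4 ⊕ 39 = FD.
P[1]: D(K, 83) = 73; 73 ⊕ D4 = A7.
P[2]: D(K, 00) = F0; F0 ⊕ 83 = 73.
P[3]: D(K, 71) = 61; 61 ⊕ 00 = 61.
P[4]: D(K, B2) = A2; A2 ⊕ 71 = D3.
Blocks that differ from the original plaintext: P[0], P[1].

P[0] = FD, P[1] = A7, P[2] = 73, P[3] = 61, P[4] = D3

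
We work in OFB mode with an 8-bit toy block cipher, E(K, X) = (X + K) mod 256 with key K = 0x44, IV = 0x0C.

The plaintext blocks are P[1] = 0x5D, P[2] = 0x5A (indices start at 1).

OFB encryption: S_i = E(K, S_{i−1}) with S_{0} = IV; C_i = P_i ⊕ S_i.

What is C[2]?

C[2] = 0xCE

C[1]: S = E(K, 0x0C) = 0x50; 0x5D ⊕ 0x50 = 0x0D.
C[2]: S = E(K, 0x50) = 0x94; 0x5A ⊕ 0x94 = 0xCE.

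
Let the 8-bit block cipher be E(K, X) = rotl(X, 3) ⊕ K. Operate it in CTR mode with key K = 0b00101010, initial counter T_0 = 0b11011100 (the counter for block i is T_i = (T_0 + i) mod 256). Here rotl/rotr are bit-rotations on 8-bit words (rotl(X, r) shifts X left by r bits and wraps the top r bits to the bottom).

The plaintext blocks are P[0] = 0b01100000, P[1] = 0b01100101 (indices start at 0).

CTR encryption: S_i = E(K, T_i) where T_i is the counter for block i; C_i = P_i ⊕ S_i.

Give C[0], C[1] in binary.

C[0]: T = 0b11011100, S = E(K, T) = 0b11001100; 0b01100000 ⊕ 0b11001100 = 0b10101100.
C[1]: T = 0b11011101, S = E(K, T) = 0b11000100; 0b01100101 ⊕ 0b11000100 = 0b10100001.

C[0] = 0b10101100, C[1] = 0b10100001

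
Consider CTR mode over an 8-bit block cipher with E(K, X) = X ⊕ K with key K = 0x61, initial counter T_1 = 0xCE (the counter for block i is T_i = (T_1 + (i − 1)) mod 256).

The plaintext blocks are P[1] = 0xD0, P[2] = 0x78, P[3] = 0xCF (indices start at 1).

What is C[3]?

C[3] = 0x7E

CTR encryption: S_i = E(K, T_i) where T_i is the counter for block i; C_i = P_i ⊕ S_i.
C[1]: T = 0xCE, S = E(K, T) = 0xAF; 0xD0 ⊕ 0xAF = 0x7F.
C[2]: T = 0xCF, S = E(K, T) = 0xAE; 0x78 ⊕ 0xAE = 0xD6.
C[3]: T = 0xD0, S = E(K, T) = 0xB1; 0xCF ⊕ 0xB1 = 0x7E.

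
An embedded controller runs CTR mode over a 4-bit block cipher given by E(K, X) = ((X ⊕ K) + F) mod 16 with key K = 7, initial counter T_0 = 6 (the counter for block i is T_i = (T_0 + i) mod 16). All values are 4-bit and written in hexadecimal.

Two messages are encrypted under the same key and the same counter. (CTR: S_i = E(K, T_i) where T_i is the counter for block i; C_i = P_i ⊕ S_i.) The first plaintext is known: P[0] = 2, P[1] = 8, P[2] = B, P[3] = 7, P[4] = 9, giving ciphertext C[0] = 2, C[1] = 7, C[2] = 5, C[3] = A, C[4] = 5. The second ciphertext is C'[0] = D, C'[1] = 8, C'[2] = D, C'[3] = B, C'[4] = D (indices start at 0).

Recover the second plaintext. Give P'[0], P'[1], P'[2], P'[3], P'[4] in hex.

P'[0] = D, P'[1] = 7, P'[2] = 3, P'[3] = 6, P'[4] = 1

In CTR with a reused counter, both messages share the same keystream S_i, so C_i ⊕ C'_i = P_i ⊕ P'_i and thus P'_i = P_i ⊕ C_i ⊕ C'_i.
P'[0]: 2 ⊕ 2 ⊕ D = D.
P'[1]: 8 ⊕ 7 ⊕ 8 = 7.
P'[2]: B ⊕ 5 ⊕ D = 3.
P'[3]: 7 ⊕ A ⊕ B = 6.
P'[4]: 9 ⊕ 5 ⊕ D = 1.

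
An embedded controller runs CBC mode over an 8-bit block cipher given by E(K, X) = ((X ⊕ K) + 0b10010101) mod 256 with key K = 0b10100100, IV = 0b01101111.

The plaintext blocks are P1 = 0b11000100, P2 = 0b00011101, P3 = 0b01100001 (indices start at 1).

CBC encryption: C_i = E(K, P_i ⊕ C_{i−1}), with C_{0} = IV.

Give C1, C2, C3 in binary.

C1: P1 ⊕ 0b01101111 = 0b10101011; E(K, 0b10101011) = 0b10100100.
C2: P2 ⊕ 0b10100100 = 0b10111001; E(K, 0b10111001) = 0b10110010.
C3: P3 ⊕ 0b10110010 = 0b11010011; E(K, 0b11010011) = 0b00001100.

C1 = 0b10100100, C2 = 0b10110010, C3 = 0b00001100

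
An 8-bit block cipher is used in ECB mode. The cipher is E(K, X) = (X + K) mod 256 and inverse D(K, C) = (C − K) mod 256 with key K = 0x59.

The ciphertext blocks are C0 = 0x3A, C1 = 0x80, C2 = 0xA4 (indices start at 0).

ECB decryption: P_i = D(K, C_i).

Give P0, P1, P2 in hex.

P0: D(K, 0x3A) = 0xE1.
P1: D(K, 0x80) = 0x27.
P2: D(K, 0xA4) = 0x4B.

P0 = 0xE1, P1 = 0x27, P2 = 0x4B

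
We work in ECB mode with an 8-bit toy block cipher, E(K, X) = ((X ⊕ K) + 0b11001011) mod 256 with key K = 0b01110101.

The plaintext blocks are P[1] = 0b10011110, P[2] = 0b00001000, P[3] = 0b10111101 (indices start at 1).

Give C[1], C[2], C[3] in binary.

C[1] = 0b10110110, C[2] = 0b01001000, C[3] = 0b10010011

ECB encryption: C_i = E(K, P_i).
C[1]: E(K, 0b10011110) = 0b10110110.
C[2]: E(K, 0b00001000) = 0b01001000.
C[3]: E(K, 0b10111101) = 0b10010011.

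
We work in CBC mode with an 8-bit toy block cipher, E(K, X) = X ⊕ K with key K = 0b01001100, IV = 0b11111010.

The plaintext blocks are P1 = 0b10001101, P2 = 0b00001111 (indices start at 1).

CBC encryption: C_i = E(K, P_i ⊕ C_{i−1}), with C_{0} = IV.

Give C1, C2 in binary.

C1 = 0b00111011, C2 = 0b01111000

C1: P1 ⊕ 0b11111010 = 0b01110111; E(K, 0b01110111) = 0b00111011.
C2: P2 ⊕ 0b00111011 = 0b00110100; E(K, 0b00110100) = 0b01111000.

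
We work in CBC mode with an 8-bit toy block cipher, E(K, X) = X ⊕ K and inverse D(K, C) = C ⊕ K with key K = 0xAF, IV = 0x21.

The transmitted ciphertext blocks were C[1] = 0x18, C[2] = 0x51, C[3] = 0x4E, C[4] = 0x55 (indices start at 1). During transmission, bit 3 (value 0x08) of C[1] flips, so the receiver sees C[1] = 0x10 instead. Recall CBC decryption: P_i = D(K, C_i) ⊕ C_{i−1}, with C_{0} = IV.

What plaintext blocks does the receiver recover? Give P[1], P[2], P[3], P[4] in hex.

Only C[1] changed, to 0x10. In CBC, a change in C_i garbles P_i and flips the same bit in P_{i+1}. Decrypting the received ciphertext:
P[1]: D(K, 0x10) = 0xBF; 0xBF ⊕ 0x21 = 0x9E.
P[2]: D(K, 0x51) = 0xFE; 0xFE ⊕ 0x10 = 0xEE.
P[3]: D(K, 0x4E) = 0xE1; 0xE1 ⊕ 0x51 = 0xB0.
P[4]: D(K, 0x55) = 0xFA; 0xFA ⊕ 0x4E = 0xB4.
Blocks that differ from the original plaintext: P[1], P[2].

P[1] = 0x9E, P[2] = 0xEE, P[3] = 0xB0, P[4] = 0xB4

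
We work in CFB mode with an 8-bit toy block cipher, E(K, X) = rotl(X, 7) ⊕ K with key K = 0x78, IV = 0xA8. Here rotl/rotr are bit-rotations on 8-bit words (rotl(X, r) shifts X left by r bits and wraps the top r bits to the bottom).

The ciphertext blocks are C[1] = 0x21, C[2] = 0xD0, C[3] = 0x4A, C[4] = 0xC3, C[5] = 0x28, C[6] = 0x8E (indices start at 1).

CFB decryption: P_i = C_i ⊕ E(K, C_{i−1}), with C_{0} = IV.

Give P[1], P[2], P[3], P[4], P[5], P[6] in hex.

P[1]: E(K, 0xA8) = 0x2C; 0x21 ⊕ 0x2C = 0x0D.
P[2]: E(K, 0x21) = 0xE8; 0xD0 ⊕ 0xE8 = 0x38.
P[3]: E(K, 0xD0) = 0x10; 0x4A ⊕ 0x10 = 0x5A.
P[4]: E(K, 0x4A) = 0x5D; 0xC3 ⊕ 0x5D = 0x9E.
P[5]: E(K, 0xC3) = 0x99; 0x28 ⊕ 0x99 = 0xB1.
P[6]: E(K, 0x28) = 0x6C; 0x8E ⊕ 0x6C = 0xE2.

P[1] = 0x0D, P[2] = 0x38, P[3] = 0x5A, P[4] = 0x9E, P[5] = 0xB1, P[6] = 0xE2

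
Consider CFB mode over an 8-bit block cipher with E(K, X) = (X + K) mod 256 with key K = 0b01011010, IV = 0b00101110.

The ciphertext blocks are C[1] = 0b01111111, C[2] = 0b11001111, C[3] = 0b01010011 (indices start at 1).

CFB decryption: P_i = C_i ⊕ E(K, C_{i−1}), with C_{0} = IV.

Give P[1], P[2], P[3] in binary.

P[1] = 0b11110111, P[2] = 0b00010110, P[3] = 0b01111010

P[1]: E(K, 0b00101110) = 0b10001000; 0b01111111 ⊕ 0b10001000 = 0b11110111.
P[2]: E(K, 0b01111111) = 0b11011001; 0b11001111 ⊕ 0b11011001 = 0b00010110.
P[3]: E(K, 0b11001111) = 0b00101001; 0b01010011 ⊕ 0b00101001 = 0b01111010.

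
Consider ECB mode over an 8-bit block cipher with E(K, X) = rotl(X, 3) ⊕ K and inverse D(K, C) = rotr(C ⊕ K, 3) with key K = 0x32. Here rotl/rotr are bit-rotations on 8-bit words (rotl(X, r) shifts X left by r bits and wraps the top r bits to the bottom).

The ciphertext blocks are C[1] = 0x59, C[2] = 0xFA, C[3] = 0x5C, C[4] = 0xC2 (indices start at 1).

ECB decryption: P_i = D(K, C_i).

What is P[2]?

P[2]: D(K, 0xFA) = 0x19.

P[2] = 0x19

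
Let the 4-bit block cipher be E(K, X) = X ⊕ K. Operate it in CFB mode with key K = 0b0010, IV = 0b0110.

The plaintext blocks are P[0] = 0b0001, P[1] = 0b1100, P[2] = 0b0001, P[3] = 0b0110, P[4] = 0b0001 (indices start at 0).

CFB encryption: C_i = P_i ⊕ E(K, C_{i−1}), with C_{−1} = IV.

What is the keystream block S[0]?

0b0100

C[0]: E(K, 0b0110) = 0b0100; 0b0001 ⊕ 0b0100 = 0b0101.
So S[0] = 0b0100.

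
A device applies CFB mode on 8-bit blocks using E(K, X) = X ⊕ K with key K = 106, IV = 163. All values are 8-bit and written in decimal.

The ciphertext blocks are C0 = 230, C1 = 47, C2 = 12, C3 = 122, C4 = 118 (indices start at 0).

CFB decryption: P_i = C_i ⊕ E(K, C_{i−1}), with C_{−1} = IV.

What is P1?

P1 = 163

P1: E(K, 230) = 140; 47 ⊕ 140 = 163.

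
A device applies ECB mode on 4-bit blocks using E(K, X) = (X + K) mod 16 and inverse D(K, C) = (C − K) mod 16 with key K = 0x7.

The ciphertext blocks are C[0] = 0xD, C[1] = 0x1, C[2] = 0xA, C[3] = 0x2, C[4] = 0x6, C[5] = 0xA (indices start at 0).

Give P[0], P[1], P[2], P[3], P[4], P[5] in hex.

P[0] = 0x6, P[1] = 0xA, P[2] = 0x3, P[3] = 0xB, P[4] = 0xF, P[5] = 0x3

ECB decryption: P_i = D(K, C_i).
P[0]: D(K, 0xD) = 0x6.
P[1]: D(K, 0x1) = 0xA.
P[2]: D(K, 0xA) = 0x3.
P[3]: D(K, 0x2) = 0xB.
P[4]: D(K, 0x6) = 0xF.
P[5]: D(K, 0xA) = 0x3.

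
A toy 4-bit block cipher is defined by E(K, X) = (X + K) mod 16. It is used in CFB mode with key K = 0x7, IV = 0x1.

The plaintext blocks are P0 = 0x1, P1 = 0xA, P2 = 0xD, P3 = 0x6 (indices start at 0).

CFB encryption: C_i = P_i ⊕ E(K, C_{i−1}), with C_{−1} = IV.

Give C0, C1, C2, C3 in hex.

C0 = 0x9, C1 = 0xA, C2 = 0xC, C3 = 0x5

C0: E(K, 0x1) = 0x8; 0x1 ⊕ 0x8 = 0x9.
C1: E(K, 0x9) = 0x0; 0xA ⊕ 0x0 = 0xA.
C2: E(K, 0xA) = 0x1; 0xD ⊕ 0x1 = 0xC.
C3: E(K, 0xC) = 0x3; 0x6 ⊕ 0x3 = 0x5.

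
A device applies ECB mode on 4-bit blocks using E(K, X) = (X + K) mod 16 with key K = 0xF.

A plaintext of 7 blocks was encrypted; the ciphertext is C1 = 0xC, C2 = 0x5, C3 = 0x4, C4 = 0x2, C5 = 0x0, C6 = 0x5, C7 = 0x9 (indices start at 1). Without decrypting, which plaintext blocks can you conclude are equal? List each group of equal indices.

ECB encrypts each block independently with the same key, so equal ciphertext blocks imply equal plaintext blocks.
C2 = C6 = 0x5, so P2 = P6.

P2 = P6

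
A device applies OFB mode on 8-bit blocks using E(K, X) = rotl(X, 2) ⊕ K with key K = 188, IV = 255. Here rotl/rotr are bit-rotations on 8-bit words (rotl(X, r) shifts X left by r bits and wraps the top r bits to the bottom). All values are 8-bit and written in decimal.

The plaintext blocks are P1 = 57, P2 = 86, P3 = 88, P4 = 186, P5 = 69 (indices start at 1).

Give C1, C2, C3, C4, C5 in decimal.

C1 = 122, C2 = 231, C3 = 34, C4 = 239, C5 = 172

OFB encryption: S_i = E(K, S_{i−1}) with S_{0} = IV; C_i = P_i ⊕ S_i.
C1: S = E(K, 255) = 67; 57 ⊕ 67 = 122.
C2: S = E(K, 67) = 177; 86 ⊕ 177 = 231.
C3: S = E(K, 177) = 122; 88 ⊕ 122 = 34.
C4: S = E(K, 122) = 85; 186 ⊕ 85 = 239.
C5: S = E(K, 85) = 233; 69 ⊕ 233 = 172.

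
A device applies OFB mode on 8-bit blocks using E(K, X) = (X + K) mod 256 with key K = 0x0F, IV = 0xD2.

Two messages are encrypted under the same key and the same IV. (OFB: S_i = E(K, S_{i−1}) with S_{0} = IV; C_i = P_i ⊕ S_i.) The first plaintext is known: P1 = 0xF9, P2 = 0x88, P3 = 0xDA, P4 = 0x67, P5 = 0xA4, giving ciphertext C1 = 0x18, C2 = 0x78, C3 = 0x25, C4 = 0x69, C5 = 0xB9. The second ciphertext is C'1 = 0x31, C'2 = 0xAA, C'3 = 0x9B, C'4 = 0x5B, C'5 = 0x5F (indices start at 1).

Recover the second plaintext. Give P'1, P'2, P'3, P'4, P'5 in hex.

In OFB with a reused IV, both messages share the same keystream S_i, so C_i ⊕ C'_i = P_i ⊕ P'_i and thus P'_i = P_i ⊕ C_i ⊕ C'_i.
P'1: 0xF9 ⊕ 0x18 ⊕ 0x31 = 0xD0.
P'2: 0x88 ⊕ 0x78 ⊕ 0xAA = 0x5A.
P'3: 0xDA ⊕ 0x25 ⊕ 0x9B = 0x64.
P'4: 0x67 ⊕ 0x69 ⊕ 0x5B = 0x55.
P'5: 0xA4 ⊕ 0xB9 ⊕ 0x5F = 0x42.

P'1 = 0xD0, P'2 = 0x5A, P'3 = 0x64, P'4 = 0x55, P'5 = 0x42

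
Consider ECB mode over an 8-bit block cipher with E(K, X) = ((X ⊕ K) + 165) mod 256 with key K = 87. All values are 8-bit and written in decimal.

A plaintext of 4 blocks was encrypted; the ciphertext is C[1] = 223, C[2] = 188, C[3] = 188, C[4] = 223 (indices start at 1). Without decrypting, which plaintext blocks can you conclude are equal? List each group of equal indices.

P[1] = P[4]; P[2] = P[3]

ECB encrypts each block independently with the same key, so equal ciphertext blocks imply equal plaintext blocks.
C[1] = C[4] = 223, so P[1] = P[4].
C[2] = C[3] = 188, so P[2] = P[3].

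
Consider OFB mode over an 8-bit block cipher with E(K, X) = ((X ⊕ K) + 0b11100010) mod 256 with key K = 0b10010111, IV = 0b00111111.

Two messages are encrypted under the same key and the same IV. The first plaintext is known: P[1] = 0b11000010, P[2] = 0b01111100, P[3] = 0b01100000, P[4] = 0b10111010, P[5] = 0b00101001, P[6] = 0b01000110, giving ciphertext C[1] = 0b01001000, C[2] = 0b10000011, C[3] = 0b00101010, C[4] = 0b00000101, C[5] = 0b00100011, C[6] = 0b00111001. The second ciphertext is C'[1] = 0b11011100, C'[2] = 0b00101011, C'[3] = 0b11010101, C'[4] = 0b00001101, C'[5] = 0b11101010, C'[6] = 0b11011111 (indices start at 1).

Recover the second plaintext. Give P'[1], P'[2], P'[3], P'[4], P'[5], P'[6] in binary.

P'[1] = 0b01010110, P'[2] = 0b11010100, P'[3] = 0b10011111, P'[4] = 0b10110010, P'[5] = 0b11100000, P'[6] = 0b10100000

In OFB with a reused IV, both messages share the same keystream S_i, so C_i ⊕ C'_i = P_i ⊕ P'_i and thus P'_i = P_i ⊕ C_i ⊕ C'_i.
P'[1]: 0b11000010 ⊕ 0b01001000 ⊕ 0b11011100 = 0b01010110.
P'[2]: 0b01111100 ⊕ 0b10000011 ⊕ 0b00101011 = 0b11010100.
P'[3]: 0b01100000 ⊕ 0b00101010 ⊕ 0b11010101 = 0b10011111.
P'[4]: 0b10111010 ⊕ 0b00000101 ⊕ 0b00001101 = 0b10110010.
P'[5]: 0b00101001 ⊕ 0b00100011 ⊕ 0b11101010 = 0b11100000.
P'[6]: 0b01000110 ⊕ 0b00111001 ⊕ 0b11011111 = 0b10100000.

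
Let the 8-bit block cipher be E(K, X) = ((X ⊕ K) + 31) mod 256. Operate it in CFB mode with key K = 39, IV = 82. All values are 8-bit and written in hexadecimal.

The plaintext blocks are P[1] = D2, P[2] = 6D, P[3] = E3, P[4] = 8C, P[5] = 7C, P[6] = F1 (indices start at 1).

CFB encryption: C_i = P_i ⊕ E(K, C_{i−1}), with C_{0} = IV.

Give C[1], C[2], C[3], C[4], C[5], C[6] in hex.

C[1]: E(K, 82) = EC; D2 ⊕ EC = 3E.
C[2]: E(K, 3E) = 38; 6D ⊕ 38 = 55.
C[3]: E(K, 55) = 9D; E3 ⊕ 9D = 7E.
C[4]: E(K, 7E) = 78; 8C ⊕ 78 = F4.
C[5]: E(K, F4) = FE; 7C ⊕ FE = 82.
C[6]: E(K, 82) = EC; F1 ⊕ EC = 1D.

C[1] = 3E, C[2] = 55, C[3] = 7E, C[4] = F4, C[5] = 82, C[6] = 1D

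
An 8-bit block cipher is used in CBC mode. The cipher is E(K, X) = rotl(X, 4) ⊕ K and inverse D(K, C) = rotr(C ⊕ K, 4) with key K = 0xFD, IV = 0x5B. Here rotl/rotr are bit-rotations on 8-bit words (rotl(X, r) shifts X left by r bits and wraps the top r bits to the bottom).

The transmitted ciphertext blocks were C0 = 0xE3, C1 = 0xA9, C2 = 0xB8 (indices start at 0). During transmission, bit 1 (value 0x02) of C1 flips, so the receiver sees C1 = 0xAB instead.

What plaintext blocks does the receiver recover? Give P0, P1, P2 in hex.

P0 = 0xBA, P1 = 0x86, P2 = 0xFF

CBC decryption: P_i = D(K, C_i) ⊕ C_{i−1}, with C_{−1} = IV.
Only C1 changed, to 0xAB. In CBC, a change in C_i garbles P_i and flips the same bit in P_{i+1}. Decrypting the received ciphertext:
P0: D(K, 0xE3) = 0xE1; 0xE1 ⊕ 0x5B = 0xBA.
P1: D(K, 0xAB) = 0x65; 0x65 ⊕ 0xE3 = 0x86.
P2: D(K, 0xB8) = 0x54; 0x54 ⊕ 0xAB = 0xFF.
Blocks that differ from the original plaintext: P1, P2.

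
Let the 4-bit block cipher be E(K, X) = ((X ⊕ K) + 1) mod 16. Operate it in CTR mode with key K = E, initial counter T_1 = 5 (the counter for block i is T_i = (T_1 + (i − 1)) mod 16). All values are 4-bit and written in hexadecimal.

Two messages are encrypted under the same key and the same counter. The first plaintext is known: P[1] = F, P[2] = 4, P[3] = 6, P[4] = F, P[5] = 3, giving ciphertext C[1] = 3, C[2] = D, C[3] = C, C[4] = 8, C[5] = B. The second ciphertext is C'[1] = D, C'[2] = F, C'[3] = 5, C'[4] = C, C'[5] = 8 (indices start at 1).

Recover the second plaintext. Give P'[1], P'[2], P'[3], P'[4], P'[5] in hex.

P'[1] = 1, P'[2] = 6, P'[3] = F, P'[4] = B, P'[5] = 0

In CTR with a reused counter, both messages share the same keystream S_i, so C_i ⊕ C'_i = P_i ⊕ P'_i and thus P'_i = P_i ⊕ C_i ⊕ C'_i.
P'[1]: F ⊕ 3 ⊕ D = 1.
P'[2]: 4 ⊕ D ⊕ F = 6.
P'[3]: 6 ⊕ C ⊕ 5 = F.
P'[4]: F ⊕ 8 ⊕ C = B.
P'[5]: 3 ⊕ B ⊕ 8 = 0.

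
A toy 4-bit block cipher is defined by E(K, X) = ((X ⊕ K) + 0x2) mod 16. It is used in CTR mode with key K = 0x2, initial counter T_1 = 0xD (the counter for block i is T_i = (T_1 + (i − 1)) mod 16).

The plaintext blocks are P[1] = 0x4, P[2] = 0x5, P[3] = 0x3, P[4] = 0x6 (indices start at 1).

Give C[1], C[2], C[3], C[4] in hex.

C[1] = 0x5, C[2] = 0xB, C[3] = 0xC, C[4] = 0x2

CTR encryption: S_i = E(K, T_i) where T_i is the counter for block i; C_i = P_i ⊕ S_i.
C[1]: T = 0xD, S = E(K, T) = 0x1; 0x4 ⊕ 0x1 = 0x5.
C[2]: T = 0xE, S = E(K, T) = 0xE; 0x5 ⊕ 0xE = 0xB.
C[3]: T = 0xF, S = E(K, T) = 0xF; 0x3 ⊕ 0xF = 0xC.
C[4]: T = 0x0, S = E(K, T) = 0x4; 0x6 ⊕ 0x4 = 0x2.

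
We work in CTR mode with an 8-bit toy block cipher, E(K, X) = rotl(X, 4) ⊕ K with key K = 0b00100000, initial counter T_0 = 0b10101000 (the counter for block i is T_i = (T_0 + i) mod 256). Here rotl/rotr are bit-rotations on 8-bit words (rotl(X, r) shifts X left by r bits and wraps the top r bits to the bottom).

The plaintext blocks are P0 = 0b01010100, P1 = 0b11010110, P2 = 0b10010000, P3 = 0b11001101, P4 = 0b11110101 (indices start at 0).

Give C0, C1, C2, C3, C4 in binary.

CTR encryption: S_i = E(K, T_i) where T_i is the counter for block i; C_i = P_i ⊕ S_i.
C0: T = 0b10101000, S = E(K, T) = 0b10101010; 0b01010100 ⊕ 0b10101010 = 0b11111110.
C1: T = 0b10101001, S = E(K, T) = 0b10111010; 0b11010110 ⊕ 0b10111010 = 0b01101100.
C2: T = 0b10101010, S = E(K, T) = 0b10001010; 0b10010000 ⊕ 0b10001010 = 0b00011010.
C3: T = 0b10101011, S = E(K, T) = 0b10011010; 0b11001101 ⊕ 0b10011010 = 0b01010111.
C4: T = 0b10101100, S = E(K, T) = 0b11101010; 0b11110101 ⊕ 0b11101010 = 0b00011111.

C0 = 0b11111110, C1 = 0b01101100, C2 = 0b00011010, C3 = 0b01010111, C4 = 0b00011111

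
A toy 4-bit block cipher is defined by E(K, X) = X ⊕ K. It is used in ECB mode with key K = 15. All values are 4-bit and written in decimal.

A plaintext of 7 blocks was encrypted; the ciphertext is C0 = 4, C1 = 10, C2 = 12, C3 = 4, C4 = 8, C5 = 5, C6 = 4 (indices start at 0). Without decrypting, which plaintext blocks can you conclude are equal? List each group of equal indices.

P0 = P3 = P6

ECB encrypts each block independently with the same key, so equal ciphertext blocks imply equal plaintext blocks.
C0 = C3 = C6 = 4, so P0 = P3 = P6.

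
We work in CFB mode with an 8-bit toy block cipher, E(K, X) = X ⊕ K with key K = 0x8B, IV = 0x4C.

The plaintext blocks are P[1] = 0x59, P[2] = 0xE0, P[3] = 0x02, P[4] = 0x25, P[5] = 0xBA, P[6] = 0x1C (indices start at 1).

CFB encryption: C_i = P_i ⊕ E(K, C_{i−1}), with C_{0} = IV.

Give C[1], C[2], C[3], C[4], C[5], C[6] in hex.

C[1]: E(K, 0x4C) = 0xC7; 0x59 ⊕ 0xC7 = 0x9E.
C[2]: E(K, 0x9E) = 0x15; 0xE0 ⊕ 0x15 = 0xF5.
C[3]: E(K, 0xF5) = 0x7E; 0x02 ⊕ 0x7E = 0x7C.
C[4]: E(K, 0x7C) = 0xF7; 0x25 ⊕ 0xF7 = 0xD2.
C[5]: E(K, 0xD2) = 0x59; 0xBA ⊕ 0x59 = 0xE3.
C[6]: E(K, 0xE3) = 0x68; 0x1C ⊕ 0x68 = 0x74.

C[1] = 0x9E, C[2] = 0xF5, C[3] = 0x7C, C[4] = 0xD2, C[5] = 0xE3, C[6] = 0x74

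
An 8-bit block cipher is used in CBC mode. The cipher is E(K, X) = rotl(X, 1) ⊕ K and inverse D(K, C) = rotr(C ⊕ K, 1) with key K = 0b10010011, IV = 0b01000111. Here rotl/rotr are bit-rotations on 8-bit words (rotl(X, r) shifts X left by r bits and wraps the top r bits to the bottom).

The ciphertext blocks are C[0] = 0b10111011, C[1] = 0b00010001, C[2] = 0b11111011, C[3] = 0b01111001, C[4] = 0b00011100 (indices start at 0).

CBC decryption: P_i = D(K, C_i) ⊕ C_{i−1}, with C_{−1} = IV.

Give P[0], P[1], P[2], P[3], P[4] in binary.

P[0]: D(K, 0b10111011) = 0b00010100; 0b00010100 ⊕ 0b01000111 = 0b01010011.
P[1]: D(K, 0b00010001) = 0b01000001; 0b01000001 ⊕ 0b10111011 = 0b11111010.
P[2]: D(K, 0b11111011) = 0b00110100; 0b00110100 ⊕ 0b00010001 = 0b00100101.
P[3]: D(K, 0b01111001) = 0b01110101; 0b01110101 ⊕ 0b11111011 = 0b10001110.
P[4]: D(K, 0b00011100) = 0b11000111; 0b11000111 ⊕ 0b01111001 = 0b10111110.

P[0] = 0b01010011, P[1] = 0b11111010, P[2] = 0b00100101, P[3] = 0b10001110, P[4] = 0b10111110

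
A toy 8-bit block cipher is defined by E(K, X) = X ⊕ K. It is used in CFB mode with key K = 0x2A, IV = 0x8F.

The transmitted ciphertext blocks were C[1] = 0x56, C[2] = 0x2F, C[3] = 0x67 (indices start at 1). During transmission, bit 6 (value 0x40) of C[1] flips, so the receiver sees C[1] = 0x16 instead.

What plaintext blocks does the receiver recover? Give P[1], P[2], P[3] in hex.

P[1] = 0xB3, P[2] = 0x13, P[3] = 0x62

CFB decryption: P_i = C_i ⊕ E(K, C_{i−1}), with C_{0} = IV.
Only C[1] changed, to 0x16. In CFB, a change in C_i flips the same bit in P_i and garbles P_{i+1}. Decrypting the received ciphertext:
P[1]: E(K, 0x8F) = 0xA5; 0x16 ⊕ 0xA5 = 0xB3.
P[2]: E(K, 0x16) = 0x3C; 0x2F ⊕ 0x3C = 0x13.
P[3]: E(K, 0x2F) = 0x05; 0x67 ⊕ 0x05 = 0x62.
Blocks that differ from the original plaintext: P[1], P[2].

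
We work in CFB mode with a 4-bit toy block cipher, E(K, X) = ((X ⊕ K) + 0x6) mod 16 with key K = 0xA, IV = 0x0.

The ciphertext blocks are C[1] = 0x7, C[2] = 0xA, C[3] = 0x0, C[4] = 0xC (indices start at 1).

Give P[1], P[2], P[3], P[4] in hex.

CFB decryption: P_i = C_i ⊕ E(K, C_{i−1}), with C_{0} = IV.
P[1]: E(K, 0x0) = 0x0; 0x7 ⊕ 0x0 = 0x7.
P[2]: E(K, 0x7) = 0x3; 0xA ⊕ 0x3 = 0x9.
P[3]: E(K, 0xA) = 0x6; 0x0 ⊕ 0x6 = 0x6.
P[4]: E(K, 0x0) = 0x0; 0xC ⊕ 0x0 = 0xC.

P[1] = 0x7, P[2] = 0x9, P[3] = 0x6, P[4] = 0xC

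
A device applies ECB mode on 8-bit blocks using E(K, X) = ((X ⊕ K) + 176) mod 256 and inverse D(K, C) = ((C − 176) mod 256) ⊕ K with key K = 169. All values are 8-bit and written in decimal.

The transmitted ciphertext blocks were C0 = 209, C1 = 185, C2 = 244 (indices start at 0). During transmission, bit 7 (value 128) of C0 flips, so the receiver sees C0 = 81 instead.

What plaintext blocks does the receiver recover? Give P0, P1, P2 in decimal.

P0 = 8, P1 = 160, P2 = 237

ECB decryption: P_i = D(K, C_i).
Only C0 changed, to 81. In ECB, a change in C_i affects only P_i. Decrypting the received ciphertext:
P0: D(K, 81) = 8.
P1: D(K, 185) = 160.
P2: D(K, 244) = 237.
Blocks that differ from the original plaintext: P0.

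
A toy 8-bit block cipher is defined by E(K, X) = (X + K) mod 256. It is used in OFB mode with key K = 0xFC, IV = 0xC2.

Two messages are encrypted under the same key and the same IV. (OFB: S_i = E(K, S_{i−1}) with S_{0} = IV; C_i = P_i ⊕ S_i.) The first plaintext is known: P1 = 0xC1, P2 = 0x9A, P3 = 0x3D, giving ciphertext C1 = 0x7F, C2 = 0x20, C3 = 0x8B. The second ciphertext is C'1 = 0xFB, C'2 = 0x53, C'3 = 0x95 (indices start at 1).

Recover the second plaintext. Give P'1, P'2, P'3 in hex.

P'1 = 0x45, P'2 = 0xE9, P'3 = 0x23

In OFB with a reused IV, both messages share the same keystream S_i, so C_i ⊕ C'_i = P_i ⊕ P'_i and thus P'_i = P_i ⊕ C_i ⊕ C'_i.
P'1: 0xC1 ⊕ 0x7F ⊕ 0xFB = 0x45.
P'2: 0x9A ⊕ 0x20 ⊕ 0x53 = 0xE9.
P'3: 0x3D ⊕ 0x8B ⊕ 0x95 = 0x23.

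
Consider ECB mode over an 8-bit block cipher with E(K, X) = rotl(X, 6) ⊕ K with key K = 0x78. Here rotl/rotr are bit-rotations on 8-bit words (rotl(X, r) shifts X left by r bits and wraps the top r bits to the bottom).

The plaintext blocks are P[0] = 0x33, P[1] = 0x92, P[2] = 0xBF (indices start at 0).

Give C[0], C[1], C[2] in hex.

C[0] = 0xB4, C[1] = 0xDC, C[2] = 0x97

ECB encryption: C_i = E(K, P_i).
C[0]: E(K, 0x33) = 0xB4.
C[1]: E(K, 0x92) = 0xDC.
C[2]: E(K, 0xBF) = 0x97.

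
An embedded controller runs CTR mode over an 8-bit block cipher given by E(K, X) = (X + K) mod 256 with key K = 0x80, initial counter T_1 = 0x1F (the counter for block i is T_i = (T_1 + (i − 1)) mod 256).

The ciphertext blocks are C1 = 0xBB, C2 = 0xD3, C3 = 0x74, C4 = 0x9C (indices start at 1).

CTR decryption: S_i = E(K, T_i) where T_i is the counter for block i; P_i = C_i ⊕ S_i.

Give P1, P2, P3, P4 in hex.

P1: T = 0x1F, S = E(K, T) = 0x9F; 0xBB ⊕ 0x9F = 0x24.
P2: T = 0x20, S = E(K, T) = 0xA0; 0xD3 ⊕ 0xA0 = 0x73.
P3: T = 0x21, S = E(K, T) = 0xA1; 0x74 ⊕ 0xA1 = 0xD5.
P4: T = 0x22, S = E(K, T) = 0xA2; 0x9C ⊕ 0xA2 = 0x3E.

P1 = 0x24, P2 = 0x73, P3 = 0xD5, P4 = 0x3E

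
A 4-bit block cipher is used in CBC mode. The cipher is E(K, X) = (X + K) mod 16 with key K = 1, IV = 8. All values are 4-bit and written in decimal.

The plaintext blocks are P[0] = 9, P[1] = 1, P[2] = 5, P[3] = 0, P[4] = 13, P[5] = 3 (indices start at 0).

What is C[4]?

C[4] = 15

CBC encryption: C_i = E(K, P_i ⊕ C_{i−1}), with C_{−1} = IV.
C[0]: P[0] ⊕ 8 = 1; E(K, 1) = 2.
C[1]: P[1] ⊕ 2 = 3; E(K, 3) = 4.
C[2]: P[2] ⊕ 4 = 1; E(K, 1) = 2.
C[3]: P[3] ⊕ 2 = 2; E(K, 2) = 3.
C[4]: P[4] ⊕ 3 = 14; E(K, 14) = 15.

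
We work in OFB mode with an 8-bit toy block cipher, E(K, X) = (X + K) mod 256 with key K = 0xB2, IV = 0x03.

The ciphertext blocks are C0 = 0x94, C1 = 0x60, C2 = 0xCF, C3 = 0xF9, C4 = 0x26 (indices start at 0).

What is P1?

OFB decryption: S_i = E(K, S_{i−1}) with S_{−1} = IV; P_i = C_i ⊕ S_i.
P0: S = E(K, 0x03) = 0xB5; 0x94 ⊕ 0xB5 = 0x21.
P1: S = E(K, 0xB5) = 0x67; 0x60 ⊕ 0x67 = 0x07.

P1 = 0x07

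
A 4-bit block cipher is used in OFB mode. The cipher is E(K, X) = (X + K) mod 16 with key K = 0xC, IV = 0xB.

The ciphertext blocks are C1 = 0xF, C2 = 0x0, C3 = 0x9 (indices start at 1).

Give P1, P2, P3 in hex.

OFB decryption: S_i = E(K, S_{i−1}) with S_{0} = IV; P_i = C_i ⊕ S_i.
P1: S = E(K, 0xB) = 0x7; 0xF ⊕ 0x7 = 0x8.
P2: S = E(K, 0x7) = 0x3; 0x0 ⊕ 0x3 = 0x3.
P3: S = E(K, 0x3) = 0xF; 0x9 ⊕ 0xF = 0x6.

P1 = 0x8, P2 = 0x3, P3 = 0x6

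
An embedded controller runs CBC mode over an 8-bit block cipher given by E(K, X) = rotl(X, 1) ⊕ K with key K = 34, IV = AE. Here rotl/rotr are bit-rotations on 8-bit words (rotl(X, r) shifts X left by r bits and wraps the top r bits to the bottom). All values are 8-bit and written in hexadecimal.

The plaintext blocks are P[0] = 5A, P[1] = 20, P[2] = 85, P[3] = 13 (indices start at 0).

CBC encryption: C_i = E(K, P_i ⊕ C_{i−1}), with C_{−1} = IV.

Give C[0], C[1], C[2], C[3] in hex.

C[0] = DD, C[1] = CF, C[2] = A0, C[3] = 53

C[0]: P[0] ⊕ AE = F4; E(K, F4) = DD.
C[1]: P[1] ⊕ DD = FD; E(K, FD) = CF.
C[2]: P[2] ⊕ CF = 4A; E(K, 4A) = A0.
C[3]: P[3] ⊕ A0 = B3; E(K, B3) = 53.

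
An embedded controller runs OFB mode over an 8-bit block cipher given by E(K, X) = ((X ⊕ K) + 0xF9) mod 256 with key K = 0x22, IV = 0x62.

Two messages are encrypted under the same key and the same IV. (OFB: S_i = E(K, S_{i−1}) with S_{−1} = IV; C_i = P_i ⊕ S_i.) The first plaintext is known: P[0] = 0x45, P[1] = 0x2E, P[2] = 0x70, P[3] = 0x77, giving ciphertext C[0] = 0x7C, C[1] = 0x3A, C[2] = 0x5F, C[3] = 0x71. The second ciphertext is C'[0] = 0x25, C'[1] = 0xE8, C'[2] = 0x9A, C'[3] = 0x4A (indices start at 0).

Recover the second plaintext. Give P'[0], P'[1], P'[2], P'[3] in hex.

P'[0] = 0x1C, P'[1] = 0xFC, P'[2] = 0xB5, P'[3] = 0x4C

In OFB with a reused IV, both messages share the same keystream S_i, so C_i ⊕ C'_i = P_i ⊕ P'_i and thus P'_i = P_i ⊕ C_i ⊕ C'_i.
P'[0]: 0x45 ⊕ 0x7C ⊕ 0x25 = 0x1C.
P'[1]: 0x2E ⊕ 0x3A ⊕ 0xE8 = 0xFC.
P'[2]: 0x70 ⊕ 0x5F ⊕ 0x9A = 0xB5.
P'[3]: 0x77 ⊕ 0x71 ⊕ 0x4A = 0x4C.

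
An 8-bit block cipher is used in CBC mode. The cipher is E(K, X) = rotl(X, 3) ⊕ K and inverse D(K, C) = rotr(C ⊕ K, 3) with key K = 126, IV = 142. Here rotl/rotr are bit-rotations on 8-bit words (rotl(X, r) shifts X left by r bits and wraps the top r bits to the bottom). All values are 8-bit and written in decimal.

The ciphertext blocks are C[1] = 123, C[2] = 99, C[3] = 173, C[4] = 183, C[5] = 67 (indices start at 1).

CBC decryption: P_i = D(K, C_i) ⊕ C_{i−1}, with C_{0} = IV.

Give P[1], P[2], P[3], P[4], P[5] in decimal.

P[1]: D(K, 123) = 160; 160 ⊕ 142 = 46.
P[2]: D(K, 99) = 163; 163 ⊕ 123 = 216.
P[3]: D(K, 173) = 122; 122 ⊕ 99 = 25.
P[4]: D(K, 183) = 57; 57 ⊕ 173 = 148.
P[5]: D(K, 67) = 167; 167 ⊕ 183 = 16.

P[1] = 46, P[2] = 216, P[3] = 25, P[4] = 148, P[5] = 16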